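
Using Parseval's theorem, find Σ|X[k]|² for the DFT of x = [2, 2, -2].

Parseval: Σ|x[n]|² = (1/N)Σ|X[k]|², so Σ|X[k]|² = N·Σ|x[n]|² = 3·12.0000

Σ|X[k]|² = N·Σ|x[n]|² = 3·12.0000 = 36.0000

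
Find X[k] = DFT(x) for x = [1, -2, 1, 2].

X[k] = Σ(n=0 to 3) x[n] · ω_4^(nk)
where ω_4 = e^(-2πi/4)

Computing each X[k]:
X[0] = 2
X[1] = 4i
X[2] = 2
X[3] = -4i

X = [2, 4i, 2, -4i]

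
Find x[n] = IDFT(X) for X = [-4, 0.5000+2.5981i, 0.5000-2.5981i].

x[n] = (1/3) Σ(k=0 to 2) X[k] · e^(2πikn/3)

Computing each x[n]:
x[0] = -1
x[1] = -3
x[2] = 0

x = [-1, -3, 0]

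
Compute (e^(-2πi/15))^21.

Since ω_15^15 = 1, powers reduce modulo 15.
21 mod 15 = 6
So ω_15^21 = ω_15^6 = e^(-2πi·6/15)

ω_15^21 = ω_15^6 = -0.8090-0.5878i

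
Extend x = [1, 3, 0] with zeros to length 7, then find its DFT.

Original 3-point DFT: [4, -0.5000-2.5981i, -0.5000+2.5981i]
Zero-padded 7-point DFT provides frequency interpolation.

DFT_7([x, 0, ...]) = [4, 2.8705-2.3455i, 0.3324-2.9248i, -1.7029-1.3017i, -1.7029+1.3017i, 0.3324+2.9248i, 2.8705+2.3455i]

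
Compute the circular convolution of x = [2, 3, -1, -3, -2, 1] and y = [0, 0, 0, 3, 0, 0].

(x ⊛ y)[n] = Σ(m=0 to 5) x[m] · y[(n-m) mod 6]

Computing each output sample:
(x ⊛ y)[0] = -9
(x ⊛ y)[1] = -6
(x ⊛ y)[2] = 3
(x ⊛ y)[3] = 6
(x ⊛ y)[4] = 9
(x ⊛ y)[5] = -3

x ⊛ y = [-9, -6, 3, 6, 9, -3]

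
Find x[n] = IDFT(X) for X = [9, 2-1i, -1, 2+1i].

x[n] = (1/4) Σ(k=0 to 3) X[k] · e^(2πikn/4)

Computing each x[n]:
x[0] = 3
x[1] = 3
x[2] = 1
x[3] = 2

x = [3, 3, 1, 2]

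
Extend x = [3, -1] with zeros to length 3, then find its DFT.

Original 2-point DFT: [2, 4]
Zero-padded 3-point DFT provides frequency interpolation.

DFT_3([x, 0, ...]) = [2, 3.5000+0.8660i, 3.5000-0.8660i]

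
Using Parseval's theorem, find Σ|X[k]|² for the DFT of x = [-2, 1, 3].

Parseval: Σ|x[n]|² = (1/N)Σ|X[k]|², so Σ|X[k]|² = N·Σ|x[n]|² = 3·14.0000

Σ|X[k]|² = N·Σ|x[n]|² = 3·14.0000 = 42.0000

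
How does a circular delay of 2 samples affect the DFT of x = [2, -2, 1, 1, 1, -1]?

Time shift by 2: X_shifted[k] = ω_6^(2k) · X[k]
Shifted x = [1, -1, 2, -2, 1, 1]

DFT(x[n-2]) = [2, 1.5000+0.8660i, -2.5000+2.5981i, 6, -2.5000-2.5981i, 1.5000-0.8660i]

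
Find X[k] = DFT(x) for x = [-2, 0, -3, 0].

X[k] = Σ(n=0 to 3) x[n] · ω_4^(nk)
where ω_4 = e^(-2πi/4)

Computing each X[k]:
X[0] = -5
X[1] = 1
X[2] = -5
X[3] = 1

X = [-5, 1, -5, 1]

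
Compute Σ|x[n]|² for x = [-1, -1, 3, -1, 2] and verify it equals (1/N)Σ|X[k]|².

Time domain:
Σ|x[n]|² = |-1|² + |-1|² + |3|² + |-1|² + |2|² = 16.0000

Frequency domain:
(1/5)Σ|X[k]|² = (1/5)(|2|² + |-2.3090+0.5020i|² + |-1.1910+5.5676i|² + |-1.1910-5.5676i|² + |-2.3090-0.5020i|²) = (1/5)·80.0000 = 16.0000

Both sides agree, confirming Parseval's theorem.

Σ|x[n]|² = (1/N)Σ|X[k]|² = 16.0000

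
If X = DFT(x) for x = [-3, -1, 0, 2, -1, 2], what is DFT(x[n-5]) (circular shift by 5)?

Time shift by 5: X_shifted[k] = ω_6^(5k) · X[k]
Shifted x = [-1, 0, 2, -1, 2, -3]

DFT(x[n-5]) = [-1, -3.5000-2.5981i, -2.5000-2.5981i, 7, -2.5000+2.5981i, -3.5000+2.5981i]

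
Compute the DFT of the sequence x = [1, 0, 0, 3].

X[k] = Σ(n=0 to 3) x[n] · ω_4^(nk)
where ω_4 = e^(-2πi/4)

Computing each X[k]:
X[0] = 4
X[1] = 1+3i
X[2] = -2
X[3] = 1-3i

X = [4, 1+3i, -2, 1-3i]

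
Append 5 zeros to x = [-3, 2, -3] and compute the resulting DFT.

Original 3-point DFT: [-4, -2.5000-4.3301i, -2.5000+4.3301i]
Zero-padded 8-point DFT provides frequency interpolation.

DFT_8([x, 0, ...]) = [-4, -1.5858+1.5858i, -2i, -4.4142-4.4142i, -8, -4.4142+4.4142i, 2i, -1.5858-1.5858i]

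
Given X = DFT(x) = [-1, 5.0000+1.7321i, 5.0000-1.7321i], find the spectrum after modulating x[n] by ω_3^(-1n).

Modulation property: DFT(ω_3^(-1n)·x[n]) = X[(k-1) mod 3], so circularly shift X by 1 positions.

X[k-1] = [5.0000-1.7321i, -1, 5.0000+1.7321i]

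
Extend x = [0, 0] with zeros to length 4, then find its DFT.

Original 2-point DFT: [0, 0]
Zero-padded 4-point DFT provides frequency interpolation.

DFT_4([x, 0, ...]) = [0, 0, 0, 0]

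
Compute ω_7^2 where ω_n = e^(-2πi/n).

ω_7^2 = e^(-2πi·2/7)
= cos(-2π·2/7) + i·sin(-2π·2/7)
= cos(-4π/7) + i·sin(-4π/7)

ω_7^2 = cos(-4π/7) + i·sin(-4π/7) = -0.2225-0.9749i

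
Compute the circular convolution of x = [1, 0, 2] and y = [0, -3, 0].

(x ⊛ y)[n] = Σ(m=0 to 2) x[m] · y[(n-m) mod 3]

Computing each output sample:
(x ⊛ y)[0] = -6
(x ⊛ y)[1] = -3
(x ⊛ y)[2] = 0

x ⊛ y = [-6, -3, 0]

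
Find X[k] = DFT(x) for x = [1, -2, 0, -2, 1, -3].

X[k] = Σ(n=0 to 5) x[n] · ω_6^(nk)
where ω_6 = e^(-2πi/6)

Computing each X[k]:
X[0] = -5
X[1] = 0
X[2] = 1.0000-1.7321i
X[3] = 9
X[4] = 1.0000+1.7321i
X[5] = 0

X = [-5, 0, 1.0000-1.7321i, 9, 1.0000+1.7321i, 0]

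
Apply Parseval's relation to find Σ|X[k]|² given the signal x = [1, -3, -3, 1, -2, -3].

Parseval: Σ|x[n]|² = (1/N)Σ|X[k]|², so Σ|X[k]|² = N·Σ|x[n]|² = 6·33.0000

Σ|X[k]|² = N·Σ|x[n]|² = 6·33.0000 = 198.0000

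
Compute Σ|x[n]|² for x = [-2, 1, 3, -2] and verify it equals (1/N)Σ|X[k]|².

Time domain:
Σ|x[n]|² = |-2|² + |1|² + |3|² + |-2|² = 18.0000

Frequency domain:
(1/4)Σ|X[k]|² = (1/4)(|0|² + |-5-3i|² + |2|² + |-5+3i|²) = (1/4)·72.0000 = 18.0000

Both sides agree, confirming Parseval's theorem.

Σ|x[n]|² = (1/N)Σ|X[k]|² = 18.0000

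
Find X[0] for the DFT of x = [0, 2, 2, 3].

X[0] = Σ(n=0 to 3) x[n] · ω_4^0 = Σ x[n]
= (0) + (2) + (2) + (3)

X[0] = 7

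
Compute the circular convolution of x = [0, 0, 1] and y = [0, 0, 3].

(x ⊛ y)[n] = Σ(m=0 to 2) x[m] · y[(n-m) mod 3]

Computing each output sample:
(x ⊛ y)[0] = 0
(x ⊛ y)[1] = 3
(x ⊛ y)[2] = 0

x ⊛ y = [0, 3, 0]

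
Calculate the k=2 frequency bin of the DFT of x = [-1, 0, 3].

X[2] = Σ(n=0 to 2) x[n] · ω_3^(2n) where ω_3 = e^(-2πi/3)
= (-1)·ω_3^0 + (0)·ω_3^2 + (3)·ω_3^4

X[2] = -2.5000-2.5981i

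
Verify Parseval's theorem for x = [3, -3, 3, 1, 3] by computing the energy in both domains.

Time domain:
Σ|x[n]|² = |3|² + |-3|² + |3|² + |1|² + |3|² = 37.0000

Frequency domain:
(1/5)Σ|X[k]|² = (1/5)(|7|² + |-0.2361+4.5308i|² + |4.2361+5.4288i|² + |4.2361-5.4288i|² + |-0.2361-4.5308i|²) = (1/5)·185.0000 = 37.0000

Both sides agree, confirming Parseval's theorem.

Σ|x[n]|² = (1/N)Σ|X[k]|² = 37.0000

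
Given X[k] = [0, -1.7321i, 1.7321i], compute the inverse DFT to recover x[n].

x[n] = (1/3) Σ(k=0 to 2) X[k] · e^(2πikn/3)

Computing each x[n]:
x[0] = 0
x[1] = 1
x[2] = -1

x = [0, 1, -1]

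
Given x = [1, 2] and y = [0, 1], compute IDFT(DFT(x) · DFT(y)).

(x ⊛ y)[n] = Σ(m=0 to 1) x[m] · y[(n-m) mod 2]

Computing each output sample:
(x ⊛ y)[0] = 2
(x ⊛ y)[1] = 1

x ⊛ y = [2, 1]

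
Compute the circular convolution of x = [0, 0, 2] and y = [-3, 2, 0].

(x ⊛ y)[n] = Σ(m=0 to 2) x[m] · y[(n-m) mod 3]

Computing each output sample:
(x ⊛ y)[0] = 4
(x ⊛ y)[1] = 0
(x ⊛ y)[2] = -6

x ⊛ y = [4, 0, -6]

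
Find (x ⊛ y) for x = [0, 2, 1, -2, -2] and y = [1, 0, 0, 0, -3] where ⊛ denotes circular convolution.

(x ⊛ y)[n] = Σ(m=0 to 4) x[m] · y[(n-m) mod 5]

Computing each output sample:
(x ⊛ y)[0] = -6
(x ⊛ y)[1] = -1
(x ⊛ y)[2] = 7
(x ⊛ y)[3] = 4
(x ⊛ y)[4] = -2

x ⊛ y = [-6, -1, 7, 4, -2]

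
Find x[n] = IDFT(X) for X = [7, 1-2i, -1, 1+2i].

x[n] = (1/4) Σ(k=0 to 3) X[k] · e^(2πikn/4)

Computing each x[n]:
x[0] = 2
x[1] = 3
x[2] = 1
x[3] = 1

x = [2, 3, 1, 1]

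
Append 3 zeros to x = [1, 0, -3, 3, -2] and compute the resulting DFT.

Original 5-point DFT: [-1, 0.3820+1.6246i, 2.6180-6.8819i, 2.6180+6.8819i, 0.3820-1.6246i]
Zero-padded 8-point DFT provides frequency interpolation.

DFT_8([x, 0, ...]) = [-1, 0.8787+0.8787i, 2+3i, 5.1213-5.1213i, -7, 5.1213+5.1213i, 2-3i, 0.8787-0.8787i]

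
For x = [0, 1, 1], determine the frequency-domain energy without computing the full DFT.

Parseval: Σ|x[n]|² = (1/N)Σ|X[k]|², so Σ|X[k]|² = N·Σ|x[n]|² = 3·2.0000

Σ|X[k]|² = N·Σ|x[n]|² = 3·2.0000 = 6.0000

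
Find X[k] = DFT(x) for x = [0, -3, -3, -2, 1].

X[k] = Σ(n=0 to 4) x[n] · ω_5^(nk)
where ω_5 = e^(-2πi/5)

Computing each X[k]:
X[0] = -7
X[1] = 3.4271+4.3920i
X[2] = 0.0729+1.4001i
X[3] = 0.0729-1.4001i
X[4] = 3.4271-4.3920i

X = [-7, 3.4271+4.3920i, 0.0729+1.4001i, 0.0729-1.4001i, 3.4271-4.3920i]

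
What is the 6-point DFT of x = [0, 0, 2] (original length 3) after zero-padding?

Original 3-point DFT: [2, -1.0000+1.7321i, -1.0000-1.7321i]
Zero-padded 6-point DFT provides frequency interpolation.

DFT_6([x, 0, ...]) = [2, -1.0000-1.7321i, -1.0000+1.7321i, 2, -1.0000-1.7321i, -1.0000+1.7321i]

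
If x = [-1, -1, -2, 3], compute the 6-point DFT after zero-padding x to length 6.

Original 4-point DFT: [-1, 1+4i, -5, 1-4i]
Zero-padded 6-point DFT provides frequency interpolation.

DFT_6([x, 0, ...]) = [-1, -3.5000+2.5981i, 3.5000-0.8660i, -5, 3.5000+0.8660i, -3.5000-2.5981i]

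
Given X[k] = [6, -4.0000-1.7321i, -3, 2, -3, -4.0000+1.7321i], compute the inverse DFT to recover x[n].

x[n] = (1/6) Σ(k=0 to 5) X[k] · e^(2πikn/6)

Computing each x[n]:
x[0] = -1
x[1] = 1
x[2] = 3
x[3] = 1
x[4] = 2
x[5] = 0

x = [-1, 1, 3, 1, 2, 0]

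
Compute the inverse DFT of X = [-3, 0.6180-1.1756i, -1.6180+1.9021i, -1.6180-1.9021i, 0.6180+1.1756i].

x[n] = (1/5) Σ(k=0 to 4) X[k] · e^(2πikn/5)

Computing each x[n]:
x[0] = -1
x[1] = 0
x[2] = 0
x[3] = -2
x[4] = 0

x = [-1, 0, 0, -2, 0]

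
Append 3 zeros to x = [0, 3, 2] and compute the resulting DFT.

Original 3-point DFT: [5, -2.5000-0.8660i, -2.5000+0.8660i]
Zero-padded 6-point DFT provides frequency interpolation.

DFT_6([x, 0, ...]) = [5, 0.5000-4.3301i, -2.5000-0.8660i, -1, -2.5000+0.8660i, 0.5000+4.3301i]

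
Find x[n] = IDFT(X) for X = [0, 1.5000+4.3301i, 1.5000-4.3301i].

x[n] = (1/3) Σ(k=0 to 2) X[k] · e^(2πikn/3)

Computing each x[n]:
x[0] = 1
x[1] = -3
x[2] = 2

x = [1, -3, 2]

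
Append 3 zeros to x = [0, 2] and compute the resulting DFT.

Original 2-point DFT: [2, -2]
Zero-padded 5-point DFT provides frequency interpolation.

DFT_5([x, 0, ...]) = [2, 0.6180-1.9021i, -1.6180-1.1756i, -1.6180+1.1756i, 0.6180+1.9021i]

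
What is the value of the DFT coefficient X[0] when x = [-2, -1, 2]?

X[0] = Σ(n=0 to 2) x[n] · ω_3^0 = Σ x[n]
= (-2) + (-1) + (2)

X[0] = -1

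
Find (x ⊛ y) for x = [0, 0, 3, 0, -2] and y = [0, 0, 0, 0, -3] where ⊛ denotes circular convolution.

(x ⊛ y)[n] = Σ(m=0 to 4) x[m] · y[(n-m) mod 5]

Computing each output sample:
(x ⊛ y)[0] = 0
(x ⊛ y)[1] = -9
(x ⊛ y)[2] = 0
(x ⊛ y)[3] = 6
(x ⊛ y)[4] = 0

x ⊛ y = [0, -9, 0, 6, 0]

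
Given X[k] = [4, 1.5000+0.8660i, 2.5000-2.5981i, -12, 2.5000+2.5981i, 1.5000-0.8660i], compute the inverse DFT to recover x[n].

x[n] = (1/6) Σ(k=0 to 5) X[k] · e^(2πikn/6)

Computing each x[n]:
x[0] = 0
x[1] = 3
x[2] = -3
x[3] = 3
x[4] = -1
x[5] = 2

x = [0, 3, -3, 3, -1, 2]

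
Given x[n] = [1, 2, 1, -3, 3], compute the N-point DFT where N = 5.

X[k] = Σ(n=0 to 4) x[n] · ω_5^(nk)
where ω_5 = e^(-2πi/5)

Computing each X[k]:
X[0] = 4
X[1] = 4.1631-1.4001i
X[2] = -3.6631+4.3920i
X[3] = -3.6631-4.3920i
X[4] = 4.1631+1.4001i

X = [4, 4.1631-1.4001i, -3.6631+4.3920i, -3.6631-4.3920i, 4.1631+1.4001i]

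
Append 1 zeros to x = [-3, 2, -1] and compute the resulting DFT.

Original 3-point DFT: [-2, -3.5000-2.5981i, -3.5000+2.5981i]
Zero-padded 4-point DFT provides frequency interpolation.

DFT_4([x, 0, ...]) = [-2, -2-2i, -6, -2+2i]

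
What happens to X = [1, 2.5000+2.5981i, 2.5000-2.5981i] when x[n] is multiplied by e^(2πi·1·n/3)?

Modulation property: DFT(ω_3^(-1n)·x[n]) = X[(k-1) mod 3], so circularly shift X by 1 positions.

X[k-1] = [2.5000-2.5981i, 1, 2.5000+2.5981i]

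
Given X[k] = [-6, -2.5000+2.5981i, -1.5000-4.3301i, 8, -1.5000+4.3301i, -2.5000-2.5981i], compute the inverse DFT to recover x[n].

x[n] = (1/6) Σ(k=0 to 5) X[k] · e^(2πikn/6)

Computing each x[n]:
x[0] = -1
x[1] = -2
x[2] = -1
x[3] = -2
x[4] = 3
x[5] = -3

x = [-1, -2, -1, -2, 3, -3]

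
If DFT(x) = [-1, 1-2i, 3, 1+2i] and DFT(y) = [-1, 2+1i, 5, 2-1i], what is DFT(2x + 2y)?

By linearity: DFT(2x + 2y) = 2·DFT(x) + 2·DFT(y)
= 2·[-1, 1-2i, 3, 1+2i] + 2·[-1, 2+1i, 5, 2-1i]

Computing element-wise:
Z[0] = 2·(-1) + 2·(-1) = -4
Z[1] = 2·(1-2i) + 2·(2+1i) = 6-2i
Z[2] = 2·(3) + 2·(5) = 16
Z[3] = 2·(1+2i) + 2·(2-1i) = 6+2i

DFT(2x + 2y) = 2·X + 2·Y = [-4, 6-2i, 16, 6+2i]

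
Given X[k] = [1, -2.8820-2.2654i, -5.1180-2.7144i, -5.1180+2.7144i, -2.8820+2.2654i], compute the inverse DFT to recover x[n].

x[n] = (1/5) Σ(k=0 to 4) X[k] · e^(2πikn/5)

Computing each x[n]:
x[0] = -3
x[1] = 3
x[2] = 0
x[3] = 1
x[4] = 0

x = [-3, 3, 0, 1, 0]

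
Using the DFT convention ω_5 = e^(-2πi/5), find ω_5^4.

ω_5^4 = e^(-2πi·4/5)
= cos(-2π·4/5) + i·sin(-2π·4/5)
= cos(-8π/5) + i·sin(-8π/5)

ω_5^4 = cos(-8π/5) + i·sin(-8π/5) = 0.3090+0.9511i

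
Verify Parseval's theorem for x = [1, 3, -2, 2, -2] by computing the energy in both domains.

Time domain:
Σ|x[n]|² = |1|² + |3|² + |-2|² + |2|² + |-2|² = 22.0000

Frequency domain:
(1/5)Σ|X[k]|² = (1/5)(|2|² + |1.3090-2.4041i|² + |0.1910-6.7432i|² + |0.1910+6.7432i|² + |1.3090+2.4041i|²) = (1/5)·110.0000 = 22.0000

Both sides agree, confirming Parseval's theorem.

Σ|x[n]|² = (1/N)Σ|X[k]|² = 22.0000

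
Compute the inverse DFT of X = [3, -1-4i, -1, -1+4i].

x[n] = (1/4) Σ(k=0 to 3) X[k] · e^(2πikn/4)

Computing each x[n]:
x[0] = 0
x[1] = 3
x[2] = 1
x[3] = -1

x = [0, 3, 1, -1]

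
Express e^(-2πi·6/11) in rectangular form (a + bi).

ω_11^6 = e^(-2πi·6/11)
= cos(-2π·6/11) + i·sin(-2π·6/11)
= cos(-12π/11) + i·sin(-12π/11)

ω_11^6 = cos(-12π/11) + i·sin(-12π/11) = -0.9595+0.2817i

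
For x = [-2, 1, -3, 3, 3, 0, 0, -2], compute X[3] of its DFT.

X[3] = Σ(n=0 to 7) x[n] · ω_8^(3n) where ω_8 = e^(-2πi/8)
= (-2)·ω_8^0 + (1)·ω_8^3 + (-3)·ω_8^6 + (3)·ω_8^9 + (3)·ω_8^12 + (0)·ω_8^15 + (0)·ω_8^18 + (-2)·ω_8^21

X[3] = -2.1716-7.2426i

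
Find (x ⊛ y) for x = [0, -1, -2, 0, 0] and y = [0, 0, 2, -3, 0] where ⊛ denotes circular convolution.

(x ⊛ y)[n] = Σ(m=0 to 4) x[m] · y[(n-m) mod 5]

Computing each output sample:
(x ⊛ y)[0] = 6
(x ⊛ y)[1] = 0
(x ⊛ y)[2] = 0
(x ⊛ y)[3] = -2
(x ⊛ y)[4] = -1

x ⊛ y = [6, 0, 0, -2, -1]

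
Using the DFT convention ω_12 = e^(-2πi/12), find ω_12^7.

ω_12^7 = e^(-2πi·7/12)
= cos(-2π·7/12) + i·sin(-2π·7/12)
= cos(-14π/12) + i·sin(-14π/12)

ω_12^7 = cos(-14π/12) + i·sin(-14π/12) = -0.8660+0.5000i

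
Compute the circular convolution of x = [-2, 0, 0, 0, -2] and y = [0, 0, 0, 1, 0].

(x ⊛ y)[n] = Σ(m=0 to 4) x[m] · y[(n-m) mod 5]

Computing each output sample:
(x ⊛ y)[0] = 0
(x ⊛ y)[1] = 0
(x ⊛ y)[2] = -2
(x ⊛ y)[3] = -2
(x ⊛ y)[4] = 0

x ⊛ y = [0, 0, -2, -2, 0]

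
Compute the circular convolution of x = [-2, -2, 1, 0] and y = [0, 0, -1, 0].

(x ⊛ y)[n] = Σ(m=0 to 3) x[m] · y[(n-m) mod 4]

Computing each output sample:
(x ⊛ y)[0] = -1
(x ⊛ y)[1] = 0
(x ⊛ y)[2] = 2
(x ⊛ y)[3] = 2

x ⊛ y = [-1, 0, 2, 2]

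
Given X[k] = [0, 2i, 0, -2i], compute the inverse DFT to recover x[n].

x[n] = (1/4) Σ(k=0 to 3) X[k] · e^(2πikn/4)

Computing each x[n]:
x[0] = 0
x[1] = -1
x[2] = 0
x[3] = 1

x = [0, -1, 0, 1]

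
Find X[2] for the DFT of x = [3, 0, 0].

X[2] = Σ(n=0 to 2) x[n] · ω_3^(2n) where ω_3 = e^(-2πi/3)
= (3)·ω_3^0 + (0)·ω_3^2 + (0)·ω_3^4

X[2] = 3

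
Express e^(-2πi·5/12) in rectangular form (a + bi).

ω_12^5 = e^(-2πi·5/12)
= cos(-2π·5/12) + i·sin(-2π·5/12)
= cos(-10π/12) + i·sin(-10π/12)

ω_12^5 = cos(-10π/12) + i·sin(-10π/12) = -0.8660-0.5000i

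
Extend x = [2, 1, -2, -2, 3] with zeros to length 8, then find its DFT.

Original 5-point DFT: [2, 6.4721+1.9021i, -2.4721+1.1756i, -2.4721-1.1756i, 6.4721-1.9021i]
Zero-padded 8-point DFT provides frequency interpolation.

DFT_8([x, 0, ...]) = [2, 1.1213+2.7071i, 7-3i, -3.1213-1.2929i, 4, -3.1213+1.2929i, 7+3i, 1.1213-2.7071i]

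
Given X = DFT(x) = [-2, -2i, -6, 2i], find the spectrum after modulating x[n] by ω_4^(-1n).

Modulation property: DFT(ω_4^(-1n)·x[n]) = X[(k-1) mod 4], so circularly shift X by 1 positions.

X[k-1] = [2i, -2, -2i, -6]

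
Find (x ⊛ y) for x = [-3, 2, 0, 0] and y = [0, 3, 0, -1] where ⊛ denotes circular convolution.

(x ⊛ y)[n] = Σ(m=0 to 3) x[m] · y[(n-m) mod 4]

Computing each output sample:
(x ⊛ y)[0] = -2
(x ⊛ y)[1] = -9
(x ⊛ y)[2] = 6
(x ⊛ y)[3] = 3

x ⊛ y = [-2, -9, 6, 3]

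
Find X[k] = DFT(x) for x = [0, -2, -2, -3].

X[k] = Σ(n=0 to 3) x[n] · ω_4^(nk)
where ω_4 = e^(-2πi/4)

Computing each X[k]:
X[0] = -7
X[1] = 2-1i
X[2] = 3
X[3] = 2+1i

X = [-7, 2-1i, 3, 2+1i]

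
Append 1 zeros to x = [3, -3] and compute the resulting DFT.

Original 2-point DFT: [0, 6]
Zero-padded 3-point DFT provides frequency interpolation.

DFT_3([x, 0, ...]) = [0, 4.5000+2.5981i, 4.5000-2.5981i]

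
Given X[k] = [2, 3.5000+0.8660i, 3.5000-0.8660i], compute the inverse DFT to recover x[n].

x[n] = (1/3) Σ(k=0 to 2) X[k] · e^(2πikn/3)

Computing each x[n]:
x[0] = 3
x[1] = -1
x[2] = 0

x = [3, -1, 0]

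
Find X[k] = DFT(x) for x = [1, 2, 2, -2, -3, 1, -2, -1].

X[k] = Σ(n=0 to 7) x[n] · ω_8^(nk)
where ω_8 = e^(-2πi/8)

Computing each X[k]:
X[0] = -2
X[1] = 5.4142-4.0000i
X[2] = -2-6i
X[3] = 2.5858+4.0000i
X[4] = -2
X[5] = 2.5858-4.0000i
X[6] = -2+6i
X[7] = 5.4142+4.0000i

X = [-2, 5.4142-4.0000i, -2-6i, 2.5858+4.0000i, -2, 2.5858-4.0000i, -2+6i, 5.4142+4.0000i]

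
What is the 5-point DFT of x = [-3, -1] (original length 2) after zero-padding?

Original 2-point DFT: [-4, -2]
Zero-padded 5-point DFT provides frequency interpolation.

DFT_5([x, 0, ...]) = [-4, -3.3090+0.9511i, -2.1910+0.5878i, -2.1910-0.5878i, -3.3090-0.9511i]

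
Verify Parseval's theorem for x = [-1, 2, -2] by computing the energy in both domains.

Time domain:
Σ|x[n]|² = |-1|² + |2|² + |-2|² = 9.0000

Frequency domain:
(1/3)Σ|X[k]|² = (1/3)(|-1|² + |-1.0000-3.4641i|² + |-1.0000+3.4641i|²) = (1/3)·27.0000 = 9.0000

Both sides agree, confirming Parseval's theorem.

Σ|x[n]|² = (1/N)Σ|X[k]|² = 9.0000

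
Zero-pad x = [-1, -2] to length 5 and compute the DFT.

Original 2-point DFT: [-3, 1]
Zero-padded 5-point DFT provides frequency interpolation.

DFT_5([x, 0, ...]) = [-3, -1.6180+1.9021i, 0.6180+1.1756i, 0.6180-1.1756i, -1.6180-1.9021i]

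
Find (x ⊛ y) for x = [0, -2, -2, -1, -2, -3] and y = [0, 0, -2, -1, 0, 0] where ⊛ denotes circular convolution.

(x ⊛ y)[n] = Σ(m=0 to 5) x[m] · y[(n-m) mod 6]

Computing each output sample:
(x ⊛ y)[0] = 5
(x ⊛ y)[1] = 8
(x ⊛ y)[2] = 3
(x ⊛ y)[3] = 4
(x ⊛ y)[4] = 6
(x ⊛ y)[5] = 4

x ⊛ y = [5, 8, 3, 4, 6, 4]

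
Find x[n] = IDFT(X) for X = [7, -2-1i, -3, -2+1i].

x[n] = (1/4) Σ(k=0 to 3) X[k] · e^(2πikn/4)

Computing each x[n]:
x[0] = 0
x[1] = 3
x[2] = 2
x[3] = 2

x = [0, 3, 2, 2]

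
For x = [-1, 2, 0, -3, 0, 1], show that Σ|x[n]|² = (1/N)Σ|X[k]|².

Time domain:
Σ|x[n]|² = |-1|² + |2|² + |0|² + |-3|² + |0|² + |1|² = 15.0000

Frequency domain:
(1/6)Σ|X[k]|² = (1/6)(|-1|² + |3.5000-0.8660i|² + |-5.5000-0.8660i|² + |-1|² + |-5.5000+0.8660i|² + |3.5000+0.8660i|²) = (1/6)·90.0000 = 15.0000

Both sides agree, confirming Parseval's theorem.

Σ|x[n]|² = (1/N)Σ|X[k]|² = 15.0000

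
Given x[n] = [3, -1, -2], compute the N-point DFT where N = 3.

X[k] = Σ(n=0 to 2) x[n] · ω_3^(nk)
where ω_3 = e^(-2πi/3)

Computing each X[k]:
X[0] = 0
X[1] = 4.5000-0.8660i
X[2] = 4.5000+0.8660i

X = [0, 4.5000-0.8660i, 4.5000+0.8660i]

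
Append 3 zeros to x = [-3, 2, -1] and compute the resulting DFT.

Original 3-point DFT: [-2, -3.5000-2.5981i, -3.5000+2.5981i]
Zero-padded 6-point DFT provides frequency interpolation.

DFT_6([x, 0, ...]) = [-2, -1.5000-0.8660i, -3.5000-2.5981i, -6, -3.5000+2.5981i, -1.5000+0.8660i]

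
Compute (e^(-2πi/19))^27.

Since ω_19^19 = 1, powers reduce modulo 19.
27 mod 19 = 8
So ω_19^27 = ω_19^8 = e^(-2πi·8/19)

ω_19^27 = ω_19^8 = -0.8795-0.4759i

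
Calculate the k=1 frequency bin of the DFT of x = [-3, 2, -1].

X[1] = Σ(n=0 to 2) x[n] · ω_3^(1n) where ω_3 = e^(-2πi/3)
= (-3)·ω_3^0 + (2)·ω_3^1 + (-1)·ω_3^2

X[1] = -3.5000-2.5981i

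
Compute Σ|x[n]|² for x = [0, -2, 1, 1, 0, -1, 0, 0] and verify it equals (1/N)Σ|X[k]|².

Time domain:
Σ|x[n]|² = |0|² + |-2|² + |1|² + |1|² + |0|² + |-1|² + |0|² + |0|² = 7.0000

Frequency domain:
(1/8)Σ|X[k]|² = (1/8)(|-1|² + |-1.4142-1.0000i|² + |-1+4i|² + |1.4142+1.0000i|² + |3|² + |1.4142-1.0000i|² + |-1-4i|² + |-1.4142+1.0000i|²) = (1/8)·56.0000 = 7.0000

Both sides agree, confirming Parseval's theorem.

Σ|x[n]|² = (1/N)Σ|X[k]|² = 7.0000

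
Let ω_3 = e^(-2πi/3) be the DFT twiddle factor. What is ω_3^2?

ω_3^2 = e^(-2πi·2/3)
= cos(-2π·2/3) + i·sin(-2π·2/3)
= cos(-4π/3) + i·sin(-4π/3)

ω_3^2 = cos(-4π/3) + i·sin(-4π/3) = -0.5000+0.8660i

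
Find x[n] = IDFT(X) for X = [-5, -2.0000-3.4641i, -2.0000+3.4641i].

x[n] = (1/3) Σ(k=0 to 2) X[k] · e^(2πikn/3)

Computing each x[n]:
x[0] = -3
x[1] = 1
x[2] = -3

x = [-3, 1, -3]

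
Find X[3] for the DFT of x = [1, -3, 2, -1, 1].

X[3] = Σ(n=0 to 4) x[n] · ω_5^(3n) where ω_5 = e^(-2πi/5)
= (1)·ω_5^0 + (-3)·ω_5^3 + (2)·ω_5^6 + (-1)·ω_5^9 + (1)·ω_5^12

X[3] = 2.9271-5.2043i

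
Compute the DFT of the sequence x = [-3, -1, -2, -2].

X[k] = Σ(n=0 to 3) x[n] · ω_4^(nk)
where ω_4 = e^(-2πi/4)

Computing each X[k]:
X[0] = -8
X[1] = -1-1i
X[2] = -2
X[3] = -1+1i

X = [-8, -1-1i, -2, -1+1i]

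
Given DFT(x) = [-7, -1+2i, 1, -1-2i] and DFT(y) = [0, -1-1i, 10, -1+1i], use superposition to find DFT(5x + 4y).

By linearity: DFT(5x + 4y) = 5·DFT(x) + 4·DFT(y)
= 5·[-7, -1+2i, 1, -1-2i] + 4·[0, -1-1i, 10, -1+1i]

Computing element-wise:
Z[0] = 5·(-7) + 4·(0) = -35
Z[1] = 5·(-1+2i) + 4·(-1-1i) = -9+6i
Z[2] = 5·(1) + 4·(10) = 45
Z[3] = 5·(-1-2i) + 4·(-1+1i) = -9-6i

DFT(5x + 4y) = 5·X + 4·Y = [-35, -9+6i, 45, -9-6i]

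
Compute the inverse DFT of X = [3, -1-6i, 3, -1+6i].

x[n] = (1/4) Σ(k=0 to 3) X[k] · e^(2πikn/4)

Computing each x[n]:
x[0] = 1
x[1] = 3
x[2] = 2
x[3] = -3

x = [1, 3, 2, -3]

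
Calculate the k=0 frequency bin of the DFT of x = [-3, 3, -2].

X[0] = Σ(n=0 to 2) x[n] · ω_3^0 = Σ x[n]
= (-3) + (3) + (-2)

X[0] = -2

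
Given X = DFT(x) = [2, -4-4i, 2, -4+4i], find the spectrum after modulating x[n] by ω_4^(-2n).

Modulation property: DFT(ω_4^(-2n)·x[n]) = X[(k-2) mod 4], so circularly shift X by 2 positions.

X[k-2] = [2, -4+4i, 2, -4-4i]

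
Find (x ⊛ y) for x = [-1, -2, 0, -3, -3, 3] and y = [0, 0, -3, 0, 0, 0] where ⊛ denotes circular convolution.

(x ⊛ y)[n] = Σ(m=0 to 5) x[m] · y[(n-m) mod 6]

Computing each output sample:
(x ⊛ y)[0] = 9
(x ⊛ y)[1] = -9
(x ⊛ y)[2] = 3
(x ⊛ y)[3] = 6
(x ⊛ y)[4] = 0
(x ⊛ y)[5] = 9

x ⊛ y = [9, -9, 3, 6, 0, 9]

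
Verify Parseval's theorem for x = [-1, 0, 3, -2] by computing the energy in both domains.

Time domain:
Σ|x[n]|² = |-1|² + |0|² + |3|² + |-2|² = 14.0000

Frequency domain:
(1/4)Σ|X[k]|² = (1/4)(|0|² + |-4-2i|² + |4|² + |-4+2i|²) = (1/4)·56.0000 = 14.0000

Both sides agree, confirming Parseval's theorem.

Σ|x[n]|² = (1/N)Σ|X[k]|² = 14.0000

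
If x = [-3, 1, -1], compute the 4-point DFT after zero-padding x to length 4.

Original 3-point DFT: [-3, -3.0000-1.7321i, -3.0000+1.7321i]
Zero-padded 4-point DFT provides frequency interpolation.

DFT_4([x, 0, ...]) = [-3, -2-1i, -5, -2+1i]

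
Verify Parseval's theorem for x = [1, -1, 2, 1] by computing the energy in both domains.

Time domain:
Σ|x[n]|² = |1|² + |-1|² + |2|² + |1|² = 7.0000

Frequency domain:
(1/4)Σ|X[k]|² = (1/4)(|3|² + |-1+2i|² + |3|² + |-1-2i|²) = (1/4)·28.0000 = 7.0000

Both sides agree, confirming Parseval's theorem.

Σ|x[n]|² = (1/N)Σ|X[k]|² = 7.0000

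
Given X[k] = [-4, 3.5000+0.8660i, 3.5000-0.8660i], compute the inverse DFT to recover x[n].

x[n] = (1/3) Σ(k=0 to 2) X[k] · e^(2πikn/3)

Computing each x[n]:
x[0] = 1
x[1] = -3
x[2] = -2

x = [1, -3, -2]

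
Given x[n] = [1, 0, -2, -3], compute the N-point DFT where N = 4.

X[k] = Σ(n=0 to 3) x[n] · ω_4^(nk)
where ω_4 = e^(-2πi/4)

Computing each X[k]:
X[0] = -4
X[1] = 3-3i
X[2] = 2
X[3] = 3+3i

X = [-4, 3-3i, 2, 3+3i]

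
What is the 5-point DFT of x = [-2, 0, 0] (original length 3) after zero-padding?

Original 3-point DFT: [-2, -2, -2]
Zero-padded 5-point DFT provides frequency interpolation.

DFT_5([x, 0, ...]) = [-2, -2, -2, -2, -2]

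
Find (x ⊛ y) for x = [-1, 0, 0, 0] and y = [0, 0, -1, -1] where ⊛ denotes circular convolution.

(x ⊛ y)[n] = Σ(m=0 to 3) x[m] · y[(n-m) mod 4]

Computing each output sample:
(x ⊛ y)[0] = 0
(x ⊛ y)[1] = 0
(x ⊛ y)[2] = 1
(x ⊛ y)[3] = 1

x ⊛ y = [0, 0, 1, 1]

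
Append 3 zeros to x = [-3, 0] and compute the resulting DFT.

Original 2-point DFT: [-3, -3]
Zero-padded 5-point DFT provides frequency interpolation.

DFT_5([x, 0, ...]) = [-3, -3, -3, -3, -3]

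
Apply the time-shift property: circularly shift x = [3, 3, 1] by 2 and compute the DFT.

Time shift by 2: X_shifted[k] = ω_3^(2k) · X[k]
Shifted x = [3, 1, 3]

DFT(x[n-2]) = [7, 1.0000+1.7321i, 1.0000-1.7321i]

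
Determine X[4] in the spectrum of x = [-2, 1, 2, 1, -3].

X[4] = Σ(n=0 to 4) x[n] · ω_5^(4n) where ω_5 = e^(-2πi/5)
= (-2)·ω_5^0 + (1)·ω_5^4 + (2)·ω_5^8 + (1)·ω_5^12 + (-3)·ω_5^16

X[4] = -5.0451+4.3920i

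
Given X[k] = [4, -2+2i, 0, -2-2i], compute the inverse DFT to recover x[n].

x[n] = (1/4) Σ(k=0 to 3) X[k] · e^(2πikn/4)

Computing each x[n]:
x[0] = 0
x[1] = 0
x[2] = 2
x[3] = 2

x = [0, 0, 2, 2]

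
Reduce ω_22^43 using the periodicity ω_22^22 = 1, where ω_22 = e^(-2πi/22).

Since ω_22^22 = 1, powers reduce modulo 22.
43 mod 22 = 21
So ω_22^43 = ω_22^21 = e^(-2πi·21/22)

ω_22^43 = ω_22^21 = 0.9595+0.2817i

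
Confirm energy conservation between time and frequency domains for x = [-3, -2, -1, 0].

Time domain:
Σ|x[n]|² = |-3|² + |-2|² + |-1|² + |0|² = 14.0000

Frequency domain:
(1/4)Σ|X[k]|² = (1/4)(|-6|² + |-2+2i|² + |-2|² + |-2-2i|²) = (1/4)·56.0000 = 14.0000

Both sides agree, confirming Parseval's theorem.

Σ|x[n]|² = (1/N)Σ|X[k]|² = 14.0000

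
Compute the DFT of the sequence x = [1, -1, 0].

X[k] = Σ(n=0 to 2) x[n] · ω_3^(nk)
where ω_3 = e^(-2πi/3)

Computing each X[k]:
X[0] = 0
X[1] = 1.5000+0.8660i
X[2] = 1.5000-0.8660i

X = [0, 1.5000+0.8660i, 1.5000-0.8660i]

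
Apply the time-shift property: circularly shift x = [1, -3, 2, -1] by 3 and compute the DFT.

Time shift by 3: X_shifted[k] = ω_4^(3k) · X[k]
Shifted x = [-3, 2, -1, 1]

DFT(x[n-3]) = [-1, -2-1i, -7, -2+1i]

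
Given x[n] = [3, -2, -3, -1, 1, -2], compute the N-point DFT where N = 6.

X[k] = Σ(n=0 to 5) x[n] · ω_6^(nk)
where ω_6 = e^(-2πi/6)

Computing each X[k]:
X[0] = -4
X[1] = 3.0000+3.4641i
X[2] = 5.0000-3.4641i
X[3] = 6
X[4] = 5.0000+3.4641i
X[5] = 3.0000-3.4641i

X = [-4, 3.0000+3.4641i, 5.0000-3.4641i, 6, 5.0000+3.4641i, 3.0000-3.4641i]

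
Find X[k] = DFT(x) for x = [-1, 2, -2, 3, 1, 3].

X[k] = Σ(n=0 to 5) x[n] · ω_6^(nk)
where ω_6 = e^(-2πi/6)

Computing each X[k]:
X[0] = 6
X[1] = -1.0000+3.4641i
X[2] = -1.7321i
X[3] = -10
X[4] = 1.7321i
X[5] = -1.0000-3.4641i

X = [6, -1.0000+3.4641i, -1.7321i, -10, 1.7321i, -1.0000-3.4641i]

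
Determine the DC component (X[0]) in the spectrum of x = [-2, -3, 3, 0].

X[0] = Σ(n=0 to 3) x[n] · ω_4^0 = Σ x[n]
= (-2) + (-3) + (3) + (0)

X[0] = -2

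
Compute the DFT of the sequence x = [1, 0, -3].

X[k] = Σ(n=0 to 2) x[n] · ω_3^(nk)
where ω_3 = e^(-2πi/3)

Computing each X[k]:
X[0] = -2
X[1] = 2.5000-2.5981i
X[2] = 2.5000+2.5981i

X = [-2, 2.5000-2.5981i, 2.5000+2.5981i]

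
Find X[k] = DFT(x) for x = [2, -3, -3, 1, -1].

X[k] = Σ(n=0 to 4) x[n] · ω_5^(nk)
where ω_5 = e^(-2πi/5)

Computing each X[k]:
X[0] = -4
X[1] = 2.3820+4.2533i
X[2] = 4.6180-2.6287i
X[3] = 4.6180+2.6287i
X[4] = 2.3820-4.2533i

X = [-4, 2.3820+4.2533i, 4.6180-2.6287i, 4.6180+2.6287i, 2.3820-4.2533i]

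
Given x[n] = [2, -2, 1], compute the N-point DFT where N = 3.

X[k] = Σ(n=0 to 2) x[n] · ω_3^(nk)
where ω_3 = e^(-2πi/3)

Computing each X[k]:
X[0] = 1
X[1] = 2.5000+2.5981i
X[2] = 2.5000-2.5981i

X = [1, 2.5000+2.5981i, 2.5000-2.5981i]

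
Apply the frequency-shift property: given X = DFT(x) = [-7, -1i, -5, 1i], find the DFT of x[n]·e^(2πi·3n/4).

Modulation property: DFT(ω_4^(-3n)·x[n]) = X[(k-3) mod 4], so circularly shift X by 3 positions.

X[k-3] = [-1i, -5, 1i, -7]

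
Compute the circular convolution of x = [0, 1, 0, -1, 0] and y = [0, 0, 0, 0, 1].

(x ⊛ y)[n] = Σ(m=0 to 4) x[m] · y[(n-m) mod 5]

Computing each output sample:
(x ⊛ y)[0] = 1
(x ⊛ y)[1] = 0
(x ⊛ y)[2] = -1
(x ⊛ y)[3] = 0
(x ⊛ y)[4] = 0

x ⊛ y = [1, 0, -1, 0, 0]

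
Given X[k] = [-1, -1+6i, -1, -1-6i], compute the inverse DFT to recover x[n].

x[n] = (1/4) Σ(k=0 to 3) X[k] · e^(2πikn/4)

Computing each x[n]:
x[0] = -1
x[1] = -3
x[2] = 0
x[3] = 3

x = [-1, -3, 0, 3]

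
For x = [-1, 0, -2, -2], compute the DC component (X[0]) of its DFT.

X[0] = Σ(n=0 to 3) x[n] · ω_4^0 = Σ x[n]
= (-1) + (0) + (-2) + (-2)

X[0] = -5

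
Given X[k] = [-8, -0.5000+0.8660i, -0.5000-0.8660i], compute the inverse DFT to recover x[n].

x[n] = (1/3) Σ(k=0 to 2) X[k] · e^(2πikn/3)

Computing each x[n]:
x[0] = -3
x[1] = -3
x[2] = -2

x = [-3, -3, -2]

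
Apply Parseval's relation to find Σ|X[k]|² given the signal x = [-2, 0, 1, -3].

Parseval: Σ|x[n]|² = (1/N)Σ|X[k]|², so Σ|X[k]|² = N·Σ|x[n]|² = 4·14.0000

Σ|X[k]|² = N·Σ|x[n]|² = 4·14.0000 = 56.0000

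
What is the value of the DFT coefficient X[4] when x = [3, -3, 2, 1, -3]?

X[4] = Σ(n=0 to 4) x[n] · ω_5^(4n) where ω_5 = e^(-2πi/5)
= (3)·ω_5^0 + (-3)·ω_5^4 + (2)·ω_5^8 + (1)·ω_5^12 + (-3)·ω_5^16

X[4] = -1.2812+0.5878i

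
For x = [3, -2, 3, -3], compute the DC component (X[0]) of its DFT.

X[0] = Σ(n=0 to 3) x[n] · ω_4^0 = Σ x[n]
= (3) + (-2) + (3) + (-3)

X[0] = 1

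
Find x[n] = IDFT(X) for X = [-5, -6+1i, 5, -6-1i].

x[n] = (1/4) Σ(k=0 to 3) X[k] · e^(2πikn/4)

Computing each x[n]:
x[0] = -3
x[1] = -3
x[2] = 3
x[3] = -2

x = [-3, -3, 3, -2]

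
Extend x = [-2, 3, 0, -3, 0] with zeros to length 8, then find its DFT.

Original 5-point DFT: [-2, 1.3541-4.6165i, -5.3541+1.0898i, -5.3541-1.0898i, 1.3541+4.6165i]
Zero-padded 8-point DFT provides frequency interpolation.

DFT_8([x, 0, ...]) = [-2, 2.2426, -2-6i, -6.2426, -2, -6.2426, -2+6i, 2.2426]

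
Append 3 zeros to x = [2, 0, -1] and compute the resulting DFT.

Original 3-point DFT: [1, 2.5000-0.8660i, 2.5000+0.8660i]
Zero-padded 6-point DFT provides frequency interpolation.

DFT_6([x, 0, ...]) = [1, 2.5000+0.8660i, 2.5000-0.8660i, 1, 2.5000+0.8660i, 2.5000-0.8660i]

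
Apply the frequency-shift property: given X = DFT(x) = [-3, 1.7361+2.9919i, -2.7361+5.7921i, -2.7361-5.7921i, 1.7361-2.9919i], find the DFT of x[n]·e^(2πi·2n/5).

Modulation property: DFT(ω_5^(-2n)·x[n]) = X[(k-2) mod 5], so circularly shift X by 2 positions.

X[k-2] = [-2.7361-5.7921i, 1.7361-2.9919i, -3, 1.7361+2.9919i, -2.7361+5.7921i]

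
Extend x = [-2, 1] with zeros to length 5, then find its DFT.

Original 2-point DFT: [-1, -3]
Zero-padded 5-point DFT provides frequency interpolation.

DFT_5([x, 0, ...]) = [-1, -1.6910-0.9511i, -2.8090-0.5878i, -2.8090+0.5878i, -1.6910+0.9511i]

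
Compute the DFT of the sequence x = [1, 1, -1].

X[k] = Σ(n=0 to 2) x[n] · ω_3^(nk)
where ω_3 = e^(-2πi/3)

Computing each X[k]:
X[0] = 1
X[1] = 1.0000-1.7321i
X[2] = 1.0000+1.7321i

X = [1, 1.0000-1.7321i, 1.0000+1.7321i]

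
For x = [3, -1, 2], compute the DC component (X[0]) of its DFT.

X[0] = Σ(n=0 to 2) x[n] · ω_3^0 = Σ x[n]
= (3) + (-1) + (2)

X[0] = 4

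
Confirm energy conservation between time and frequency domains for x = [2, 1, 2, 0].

Time domain:
Σ|x[n]|² = |2|² + |1|² + |2|² + |0|² = 9.0000

Frequency domain:
(1/4)Σ|X[k]|² = (1/4)(|5|² + |-1i|² + |3|² + |1i|²) = (1/4)·36.0000 = 9.0000

Both sides agree, confirming Parseval's theorem.

Σ|x[n]|² = (1/N)Σ|X[k]|² = 9.0000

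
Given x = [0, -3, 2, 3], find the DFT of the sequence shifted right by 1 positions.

Time shift by 1: X_shifted[k] = ω_4^(1k) · X[k]
Shifted x = [3, 0, -3, 2]

DFT(x[n-1]) = [2, 6+2i, -2, 6-2i]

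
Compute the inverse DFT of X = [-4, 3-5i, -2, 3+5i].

x[n] = (1/4) Σ(k=0 to 3) X[k] · e^(2πikn/4)

Computing each x[n]:
x[0] = 0
x[1] = 2
x[2] = -3
x[3] = -3

x = [0, 2, -3, -3]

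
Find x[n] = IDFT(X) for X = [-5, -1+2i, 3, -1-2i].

x[n] = (1/4) Σ(k=0 to 3) X[k] · e^(2πikn/4)

Computing each x[n]:
x[0] = -1
x[1] = -3
x[2] = 0
x[3] = -1

x = [-1, -3, 0, -1]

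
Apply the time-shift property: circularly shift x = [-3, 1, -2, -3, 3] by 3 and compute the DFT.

Time shift by 3: X_shifted[k] = ω_5^(3k) · X[k]
Shifted x = [-2, -3, 3, -3, 1]

DFT(x[n-3]) = [-4, -2.6180+0.2775i, -0.3820+8.0575i, -0.3820-8.0575i, -2.6180-0.2775i]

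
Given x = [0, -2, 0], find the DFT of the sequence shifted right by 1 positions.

Time shift by 1: X_shifted[k] = ω_3^(1k) · X[k]
Shifted x = [0, 0, -2]

DFT(x[n-1]) = [-2, 1.0000-1.7321i, 1.0000+1.7321i]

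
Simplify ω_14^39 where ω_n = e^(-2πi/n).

Since ω_14^14 = 1, powers reduce modulo 14.
39 mod 14 = 11
So ω_14^39 = ω_14^11 = e^(-2πi·11/14)

ω_14^39 = ω_14^11 = 0.2225+0.9749i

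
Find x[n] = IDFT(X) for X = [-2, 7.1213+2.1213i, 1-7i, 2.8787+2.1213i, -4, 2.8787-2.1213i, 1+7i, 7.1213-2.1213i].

x[n] = (1/8) Σ(k=0 to 7) X[k] · e^(2πikn/8)

Computing each x[n]:
x[0] = 2
x[1] = 2
x[2] = -1
x[3] = -3
x[4] = -3
x[5] = 2
x[6] = -1
x[7] = 0

x = [2, 2, -1, -3, -3, 2, -1, 0]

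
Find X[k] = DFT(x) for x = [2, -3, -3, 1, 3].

X[k] = Σ(n=0 to 4) x[n] · ω_5^(nk)
where ω_5 = e^(-2πi/5)

Computing each X[k]:
X[0] = 0
X[1] = 3.6180+8.0575i
X[2] = 1.3820-0.2775i
X[3] = 1.3820+0.2775i
X[4] = 3.6180-8.0575i

X = [0, 3.6180+8.0575i, 1.3820-0.2775i, 1.3820+0.2775i, 3.6180-8.0575i]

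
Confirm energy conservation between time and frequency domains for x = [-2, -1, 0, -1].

Time domain:
Σ|x[n]|² = |-2|² + |-1|² + |0|² + |-1|² = 6.0000

Frequency domain:
(1/4)Σ|X[k]|² = (1/4)(|-4|² + |-2|² + |0|² + |-2|²) = (1/4)·24.0000 = 6.0000

Both sides agree, confirming Parseval's theorem.

Σ|x[n]|² = (1/N)Σ|X[k]|² = 6.0000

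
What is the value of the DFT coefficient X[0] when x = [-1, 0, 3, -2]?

X[0] = Σ(n=0 to 3) x[n] · ω_4^0 = Σ x[n]
= (-1) + (0) + (3) + (-2)

X[0] = 0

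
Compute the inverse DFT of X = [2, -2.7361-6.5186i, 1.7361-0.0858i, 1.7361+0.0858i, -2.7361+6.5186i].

x[n] = (1/5) Σ(k=0 to 4) X[k] · e^(2πikn/5)

Computing each x[n]:
x[0] = 0
x[1] = 2
x[2] = 3
x[3] = 0
x[4] = -3

x = [0, 2, 3, 0, -3]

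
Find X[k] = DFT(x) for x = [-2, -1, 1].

X[k] = Σ(n=0 to 2) x[n] · ω_3^(nk)
where ω_3 = e^(-2πi/3)

Computing each X[k]:
X[0] = -2
X[1] = -2.0000+1.7321i
X[2] = -2.0000-1.7321i

X = [-2, -2.0000+1.7321i, -2.0000-1.7321i]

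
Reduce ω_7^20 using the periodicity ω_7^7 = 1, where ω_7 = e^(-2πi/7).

Since ω_7^7 = 1, powers reduce modulo 7.
20 mod 7 = 6
So ω_7^20 = ω_7^6 = e^(-2πi·6/7)

ω_7^20 = ω_7^6 = 0.6235+0.7818i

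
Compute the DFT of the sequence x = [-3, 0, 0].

X[k] = Σ(n=0 to 2) x[n] · ω_3^(nk)
where ω_3 = e^(-2πi/3)

Computing each X[k]:
X[0] = -3
X[1] = -3
X[2] = -3

X = [-3, -3, -3]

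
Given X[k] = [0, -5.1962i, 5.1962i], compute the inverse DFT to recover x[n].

x[n] = (1/3) Σ(k=0 to 2) X[k] · e^(2πikn/3)

Computing each x[n]:
x[0] = 0
x[1] = 3
x[2] = -3

x = [0, 3, -3]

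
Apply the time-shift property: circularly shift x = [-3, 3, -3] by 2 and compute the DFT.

Time shift by 2: X_shifted[k] = ω_3^(2k) · X[k]
Shifted x = [3, -3, -3]

DFT(x[n-2]) = [-3, 6, 6]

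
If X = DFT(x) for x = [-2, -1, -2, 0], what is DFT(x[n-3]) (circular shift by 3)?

Time shift by 3: X_shifted[k] = ω_4^(3k) · X[k]
Shifted x = [-1, -2, 0, -2]

DFT(x[n-3]) = [-5, -1, 3, -1]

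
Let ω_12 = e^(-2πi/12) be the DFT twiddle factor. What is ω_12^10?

ω_12^10 = e^(-2πi·10/12)
= cos(-2π·10/12) + i·sin(-2π·10/12)
= cos(-20π/12) + i·sin(-20π/12)

ω_12^10 = cos(-20π/12) + i·sin(-20π/12) = 0.5000+0.8660i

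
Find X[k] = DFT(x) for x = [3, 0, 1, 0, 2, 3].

X[k] = Σ(n=0 to 5) x[n] · ω_6^(nk)
where ω_6 = e^(-2πi/6)

Computing each X[k]:
X[0] = 9
X[1] = 3.0000+3.4641i
X[2] = 1.7321i
X[3] = 3
X[4] = -1.7321i
X[5] = 3.0000-3.4641i

X = [9, 3.0000+3.4641i, 1.7321i, 3, -1.7321i, 3.0000-3.4641i]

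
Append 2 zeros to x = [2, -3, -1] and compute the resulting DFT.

Original 3-point DFT: [-2, 4.0000+1.7321i, 4.0000-1.7321i]
Zero-padded 5-point DFT provides frequency interpolation.

DFT_5([x, 0, ...]) = [-2, 1.8820+3.4410i, 4.1180+0.8123i, 4.1180-0.8123i, 1.8820-3.4410i]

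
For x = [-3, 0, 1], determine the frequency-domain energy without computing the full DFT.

Parseval: Σ|x[n]|² = (1/N)Σ|X[k]|², so Σ|X[k]|² = N·Σ|x[n]|² = 3·10.0000

Σ|X[k]|² = N·Σ|x[n]|² = 3·10.0000 = 30.0000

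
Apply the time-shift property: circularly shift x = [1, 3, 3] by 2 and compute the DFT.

Time shift by 2: X_shifted[k] = ω_3^(2k) · X[k]
Shifted x = [3, 3, 1]

DFT(x[n-2]) = [7, 1.0000-1.7321i, 1.0000+1.7321i]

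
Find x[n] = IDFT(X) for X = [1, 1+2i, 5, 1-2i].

x[n] = (1/4) Σ(k=0 to 3) X[k] · e^(2πikn/4)

Computing each x[n]:
x[0] = 2
x[1] = -2
x[2] = 1
x[3] = 0

x = [2, -2, 1, 0]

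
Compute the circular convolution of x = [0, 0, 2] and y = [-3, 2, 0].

(x ⊛ y)[n] = Σ(m=0 to 2) x[m] · y[(n-m) mod 3]

Computing each output sample:
(x ⊛ y)[0] = 4
(x ⊛ y)[1] = 0
(x ⊛ y)[2] = -6

x ⊛ y = [4, 0, -6]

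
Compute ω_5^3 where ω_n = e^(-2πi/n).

ω_5^3 = e^(-2πi·3/5)
= cos(-2π·3/5) + i·sin(-2π·3/5)
= cos(-6π/5) + i·sin(-6π/5)

ω_5^3 = cos(-6π/5) + i·sin(-6π/5) = -0.8090+0.5878i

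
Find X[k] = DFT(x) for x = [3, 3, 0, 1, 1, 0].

X[k] = Σ(n=0 to 5) x[n] · ω_6^(nk)
where ω_6 = e^(-2πi/6)

Computing each X[k]:
X[0] = 8
X[1] = 3.0000-1.7321i
X[2] = 2.0000-3.4641i
X[3] = 0
X[4] = 2.0000+3.4641i
X[5] = 3.0000+1.7321i

X = [8, 3.0000-1.7321i, 2.0000-3.4641i, 0, 2.0000+3.4641i, 3.0000+1.7321i]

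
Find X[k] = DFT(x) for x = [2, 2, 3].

X[k] = Σ(n=0 to 2) x[n] · ω_3^(nk)
where ω_3 = e^(-2πi/3)

Computing each X[k]:
X[0] = 7
X[1] = -0.5000+0.8660i
X[2] = -0.5000-0.8660i

X = [7, -0.5000+0.8660i, -0.5000-0.8660i]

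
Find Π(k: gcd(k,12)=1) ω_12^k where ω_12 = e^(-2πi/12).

The primitive 12th roots of unity are ω_12^k for k coprime to 12: k ∈ {1, 5, 7, 11}
Their product equals the constant term of the cyclotomic polynomial Φ_12(x) up to sign.
For n ≥ 3, the product of all primitive nth roots of unity is 1. (For n=1 it is 1; for n=2 it is -1.)

1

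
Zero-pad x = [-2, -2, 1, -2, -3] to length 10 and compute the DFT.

Original 5-point DFT: [-8, -2.7361-2.7144i, 1.7361+2.2654i, 1.7361-2.2654i, -2.7361+2.7144i]
Zero-padded 10-point DFT provides frequency interpolation.

DFT_10([x, 0, ...]) = [-8, -0.2639+3.8900i, -2.7361-2.7144i, -4.7361+4.1675i, 1.7361+2.2654i, 0, 1.7361-2.2654i, -4.7361-4.1675i, -2.7361+2.7144i, -0.2639-3.8900i]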